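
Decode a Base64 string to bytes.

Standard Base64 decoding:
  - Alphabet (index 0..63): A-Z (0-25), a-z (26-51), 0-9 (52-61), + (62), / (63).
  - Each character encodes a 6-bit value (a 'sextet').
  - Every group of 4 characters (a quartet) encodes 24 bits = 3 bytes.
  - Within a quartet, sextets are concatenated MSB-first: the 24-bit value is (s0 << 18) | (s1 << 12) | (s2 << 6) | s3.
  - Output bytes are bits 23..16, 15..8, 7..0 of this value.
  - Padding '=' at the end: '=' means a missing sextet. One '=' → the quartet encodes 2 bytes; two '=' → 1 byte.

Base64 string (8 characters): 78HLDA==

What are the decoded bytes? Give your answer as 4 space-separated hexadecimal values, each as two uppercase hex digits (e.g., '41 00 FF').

After char 0 ('7'=59): chars_in_quartet=1 acc=0x3B bytes_emitted=0
After char 1 ('8'=60): chars_in_quartet=2 acc=0xEFC bytes_emitted=0
After char 2 ('H'=7): chars_in_quartet=3 acc=0x3BF07 bytes_emitted=0
After char 3 ('L'=11): chars_in_quartet=4 acc=0xEFC1CB -> emit EF C1 CB, reset; bytes_emitted=3
After char 4 ('D'=3): chars_in_quartet=1 acc=0x3 bytes_emitted=3
After char 5 ('A'=0): chars_in_quartet=2 acc=0xC0 bytes_emitted=3
Padding '==': partial quartet acc=0xC0 -> emit 0C; bytes_emitted=4

Answer: EF C1 CB 0C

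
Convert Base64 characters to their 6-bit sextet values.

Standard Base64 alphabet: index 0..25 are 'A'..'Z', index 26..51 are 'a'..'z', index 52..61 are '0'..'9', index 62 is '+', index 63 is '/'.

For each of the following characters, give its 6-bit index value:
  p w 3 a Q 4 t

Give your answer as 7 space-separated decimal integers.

'p': a..z range, 26 + ord('p') − ord('a') = 41
'w': a..z range, 26 + ord('w') − ord('a') = 48
'3': 0..9 range, 52 + ord('3') − ord('0') = 55
'a': a..z range, 26 + ord('a') − ord('a') = 26
'Q': A..Z range, ord('Q') − ord('A') = 16
'4': 0..9 range, 52 + ord('4') − ord('0') = 56
't': a..z range, 26 + ord('t') − ord('a') = 45

Answer: 41 48 55 26 16 56 45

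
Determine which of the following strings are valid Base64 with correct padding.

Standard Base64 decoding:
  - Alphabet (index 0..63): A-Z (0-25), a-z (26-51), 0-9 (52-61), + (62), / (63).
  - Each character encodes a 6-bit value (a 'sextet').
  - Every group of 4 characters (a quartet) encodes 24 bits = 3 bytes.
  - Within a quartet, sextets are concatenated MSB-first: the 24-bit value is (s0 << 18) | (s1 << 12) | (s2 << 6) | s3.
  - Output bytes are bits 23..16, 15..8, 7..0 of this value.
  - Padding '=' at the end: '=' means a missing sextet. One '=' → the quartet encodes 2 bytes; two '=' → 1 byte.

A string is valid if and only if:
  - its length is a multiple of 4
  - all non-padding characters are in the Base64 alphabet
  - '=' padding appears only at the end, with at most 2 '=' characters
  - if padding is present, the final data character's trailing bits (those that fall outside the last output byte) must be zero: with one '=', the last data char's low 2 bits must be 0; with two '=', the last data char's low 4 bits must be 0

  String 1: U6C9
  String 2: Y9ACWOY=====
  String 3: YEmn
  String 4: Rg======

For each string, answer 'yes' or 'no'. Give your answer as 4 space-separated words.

Answer: yes no yes no

Derivation:
String 1: 'U6C9' → valid
String 2: 'Y9ACWOY=====' → invalid (5 pad chars (max 2))
String 3: 'YEmn' → valid
String 4: 'Rg======' → invalid (6 pad chars (max 2))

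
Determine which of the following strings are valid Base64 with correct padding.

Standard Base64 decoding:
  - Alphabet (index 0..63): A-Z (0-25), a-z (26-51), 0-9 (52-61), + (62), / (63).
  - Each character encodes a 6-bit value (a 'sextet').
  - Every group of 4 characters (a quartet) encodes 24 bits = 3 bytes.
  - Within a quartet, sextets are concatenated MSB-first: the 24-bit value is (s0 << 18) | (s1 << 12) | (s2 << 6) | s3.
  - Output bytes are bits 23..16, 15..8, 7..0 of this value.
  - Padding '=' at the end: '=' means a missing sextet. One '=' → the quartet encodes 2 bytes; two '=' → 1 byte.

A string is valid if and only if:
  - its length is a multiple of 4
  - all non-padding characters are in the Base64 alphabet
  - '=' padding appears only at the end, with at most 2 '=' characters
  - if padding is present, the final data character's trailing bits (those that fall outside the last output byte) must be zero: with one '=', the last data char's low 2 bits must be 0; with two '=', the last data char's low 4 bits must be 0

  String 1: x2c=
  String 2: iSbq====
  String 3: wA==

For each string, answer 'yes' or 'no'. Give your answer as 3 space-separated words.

Answer: yes no yes

Derivation:
String 1: 'x2c=' → valid
String 2: 'iSbq====' → invalid (4 pad chars (max 2))
String 3: 'wA==' → valid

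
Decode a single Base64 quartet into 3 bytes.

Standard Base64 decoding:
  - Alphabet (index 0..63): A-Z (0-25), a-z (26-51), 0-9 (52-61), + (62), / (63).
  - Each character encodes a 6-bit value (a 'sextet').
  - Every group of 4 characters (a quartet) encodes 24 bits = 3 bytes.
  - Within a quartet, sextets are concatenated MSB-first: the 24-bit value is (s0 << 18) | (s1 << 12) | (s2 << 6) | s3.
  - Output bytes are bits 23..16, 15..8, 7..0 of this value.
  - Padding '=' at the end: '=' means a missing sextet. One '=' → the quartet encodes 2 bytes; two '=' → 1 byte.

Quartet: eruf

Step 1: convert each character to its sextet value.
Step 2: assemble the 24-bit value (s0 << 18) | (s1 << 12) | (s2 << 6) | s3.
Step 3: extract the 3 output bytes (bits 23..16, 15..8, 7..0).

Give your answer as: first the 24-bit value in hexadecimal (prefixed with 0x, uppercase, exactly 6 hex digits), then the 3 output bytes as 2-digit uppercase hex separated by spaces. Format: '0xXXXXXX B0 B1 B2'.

Sextets: e=30, r=43, u=46, f=31
24-bit: (30<<18) | (43<<12) | (46<<6) | 31
      = 0x780000 | 0x02B000 | 0x000B80 | 0x00001F
      = 0x7ABB9F
Bytes: (v>>16)&0xFF=7A, (v>>8)&0xFF=BB, v&0xFF=9F

Answer: 0x7ABB9F 7A BB 9F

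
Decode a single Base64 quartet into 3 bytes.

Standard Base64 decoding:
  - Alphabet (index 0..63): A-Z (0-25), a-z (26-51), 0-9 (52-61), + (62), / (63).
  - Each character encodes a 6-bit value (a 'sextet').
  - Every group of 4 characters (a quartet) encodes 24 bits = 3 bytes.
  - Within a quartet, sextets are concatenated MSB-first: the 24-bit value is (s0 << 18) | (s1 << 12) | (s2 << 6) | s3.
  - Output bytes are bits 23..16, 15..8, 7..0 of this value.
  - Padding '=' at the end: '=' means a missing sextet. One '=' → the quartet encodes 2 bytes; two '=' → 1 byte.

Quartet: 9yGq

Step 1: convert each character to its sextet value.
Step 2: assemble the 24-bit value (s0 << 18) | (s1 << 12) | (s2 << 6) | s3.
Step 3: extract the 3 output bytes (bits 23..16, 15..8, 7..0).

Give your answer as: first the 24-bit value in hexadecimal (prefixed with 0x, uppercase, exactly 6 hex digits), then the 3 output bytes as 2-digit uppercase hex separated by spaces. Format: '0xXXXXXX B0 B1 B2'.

Answer: 0xF721AA F7 21 AA

Derivation:
Sextets: 9=61, y=50, G=6, q=42
24-bit: (61<<18) | (50<<12) | (6<<6) | 42
      = 0xF40000 | 0x032000 | 0x000180 | 0x00002A
      = 0xF721AA
Bytes: (v>>16)&0xFF=F7, (v>>8)&0xFF=21, v&0xFF=AA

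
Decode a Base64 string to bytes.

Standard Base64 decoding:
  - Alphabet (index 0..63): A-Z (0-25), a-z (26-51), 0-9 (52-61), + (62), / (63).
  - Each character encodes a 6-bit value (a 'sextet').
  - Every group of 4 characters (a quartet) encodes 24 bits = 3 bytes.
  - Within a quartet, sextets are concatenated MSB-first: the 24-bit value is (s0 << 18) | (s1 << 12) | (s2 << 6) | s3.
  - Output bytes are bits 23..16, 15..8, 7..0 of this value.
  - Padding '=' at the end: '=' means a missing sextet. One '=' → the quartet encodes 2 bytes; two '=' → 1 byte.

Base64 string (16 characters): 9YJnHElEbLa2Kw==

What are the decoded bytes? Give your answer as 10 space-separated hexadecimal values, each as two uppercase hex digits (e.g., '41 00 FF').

Answer: F5 82 67 1C 49 44 6C B6 B6 2B

Derivation:
After char 0 ('9'=61): chars_in_quartet=1 acc=0x3D bytes_emitted=0
After char 1 ('Y'=24): chars_in_quartet=2 acc=0xF58 bytes_emitted=0
After char 2 ('J'=9): chars_in_quartet=3 acc=0x3D609 bytes_emitted=0
After char 3 ('n'=39): chars_in_quartet=4 acc=0xF58267 -> emit F5 82 67, reset; bytes_emitted=3
After char 4 ('H'=7): chars_in_quartet=1 acc=0x7 bytes_emitted=3
After char 5 ('E'=4): chars_in_quartet=2 acc=0x1C4 bytes_emitted=3
After char 6 ('l'=37): chars_in_quartet=3 acc=0x7125 bytes_emitted=3
After char 7 ('E'=4): chars_in_quartet=4 acc=0x1C4944 -> emit 1C 49 44, reset; bytes_emitted=6
After char 8 ('b'=27): chars_in_quartet=1 acc=0x1B bytes_emitted=6
After char 9 ('L'=11): chars_in_quartet=2 acc=0x6CB bytes_emitted=6
After char 10 ('a'=26): chars_in_quartet=3 acc=0x1B2DA bytes_emitted=6
After char 11 ('2'=54): chars_in_quartet=4 acc=0x6CB6B6 -> emit 6C B6 B6, reset; bytes_emitted=9
After char 12 ('K'=10): chars_in_quartet=1 acc=0xA bytes_emitted=9
After char 13 ('w'=48): chars_in_quartet=2 acc=0x2B0 bytes_emitted=9
Padding '==': partial quartet acc=0x2B0 -> emit 2B; bytes_emitted=10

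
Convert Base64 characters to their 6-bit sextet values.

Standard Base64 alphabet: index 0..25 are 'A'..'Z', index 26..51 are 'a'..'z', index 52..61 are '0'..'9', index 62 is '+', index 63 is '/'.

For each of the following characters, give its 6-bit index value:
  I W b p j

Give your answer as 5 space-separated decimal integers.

'I': A..Z range, ord('I') − ord('A') = 8
'W': A..Z range, ord('W') − ord('A') = 22
'b': a..z range, 26 + ord('b') − ord('a') = 27
'p': a..z range, 26 + ord('p') − ord('a') = 41
'j': a..z range, 26 + ord('j') − ord('a') = 35

Answer: 8 22 27 41 35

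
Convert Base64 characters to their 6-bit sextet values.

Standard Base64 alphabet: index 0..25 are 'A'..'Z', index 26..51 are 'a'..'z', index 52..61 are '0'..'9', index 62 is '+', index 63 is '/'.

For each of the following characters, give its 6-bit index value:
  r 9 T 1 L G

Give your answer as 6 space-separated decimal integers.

'r': a..z range, 26 + ord('r') − ord('a') = 43
'9': 0..9 range, 52 + ord('9') − ord('0') = 61
'T': A..Z range, ord('T') − ord('A') = 19
'1': 0..9 range, 52 + ord('1') − ord('0') = 53
'L': A..Z range, ord('L') − ord('A') = 11
'G': A..Z range, ord('G') − ord('A') = 6

Answer: 43 61 19 53 11 6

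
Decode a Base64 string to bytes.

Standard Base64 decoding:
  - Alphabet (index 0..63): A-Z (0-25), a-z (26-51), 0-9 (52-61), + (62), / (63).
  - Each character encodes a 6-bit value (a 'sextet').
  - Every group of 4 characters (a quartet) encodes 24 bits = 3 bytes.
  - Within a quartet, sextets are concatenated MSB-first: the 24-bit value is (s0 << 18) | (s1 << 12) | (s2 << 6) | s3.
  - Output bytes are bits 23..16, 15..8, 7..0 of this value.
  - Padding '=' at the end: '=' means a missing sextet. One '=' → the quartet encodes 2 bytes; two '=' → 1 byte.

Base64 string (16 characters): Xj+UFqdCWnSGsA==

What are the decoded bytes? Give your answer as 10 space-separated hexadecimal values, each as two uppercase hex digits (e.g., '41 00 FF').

After char 0 ('X'=23): chars_in_quartet=1 acc=0x17 bytes_emitted=0
After char 1 ('j'=35): chars_in_quartet=2 acc=0x5E3 bytes_emitted=0
After char 2 ('+'=62): chars_in_quartet=3 acc=0x178FE bytes_emitted=0
After char 3 ('U'=20): chars_in_quartet=4 acc=0x5E3F94 -> emit 5E 3F 94, reset; bytes_emitted=3
After char 4 ('F'=5): chars_in_quartet=1 acc=0x5 bytes_emitted=3
After char 5 ('q'=42): chars_in_quartet=2 acc=0x16A bytes_emitted=3
After char 6 ('d'=29): chars_in_quartet=3 acc=0x5A9D bytes_emitted=3
After char 7 ('C'=2): chars_in_quartet=4 acc=0x16A742 -> emit 16 A7 42, reset; bytes_emitted=6
After char 8 ('W'=22): chars_in_quartet=1 acc=0x16 bytes_emitted=6
After char 9 ('n'=39): chars_in_quartet=2 acc=0x5A7 bytes_emitted=6
After char 10 ('S'=18): chars_in_quartet=3 acc=0x169D2 bytes_emitted=6
After char 11 ('G'=6): chars_in_quartet=4 acc=0x5A7486 -> emit 5A 74 86, reset; bytes_emitted=9
After char 12 ('s'=44): chars_in_quartet=1 acc=0x2C bytes_emitted=9
After char 13 ('A'=0): chars_in_quartet=2 acc=0xB00 bytes_emitted=9
Padding '==': partial quartet acc=0xB00 -> emit B0; bytes_emitted=10

Answer: 5E 3F 94 16 A7 42 5A 74 86 B0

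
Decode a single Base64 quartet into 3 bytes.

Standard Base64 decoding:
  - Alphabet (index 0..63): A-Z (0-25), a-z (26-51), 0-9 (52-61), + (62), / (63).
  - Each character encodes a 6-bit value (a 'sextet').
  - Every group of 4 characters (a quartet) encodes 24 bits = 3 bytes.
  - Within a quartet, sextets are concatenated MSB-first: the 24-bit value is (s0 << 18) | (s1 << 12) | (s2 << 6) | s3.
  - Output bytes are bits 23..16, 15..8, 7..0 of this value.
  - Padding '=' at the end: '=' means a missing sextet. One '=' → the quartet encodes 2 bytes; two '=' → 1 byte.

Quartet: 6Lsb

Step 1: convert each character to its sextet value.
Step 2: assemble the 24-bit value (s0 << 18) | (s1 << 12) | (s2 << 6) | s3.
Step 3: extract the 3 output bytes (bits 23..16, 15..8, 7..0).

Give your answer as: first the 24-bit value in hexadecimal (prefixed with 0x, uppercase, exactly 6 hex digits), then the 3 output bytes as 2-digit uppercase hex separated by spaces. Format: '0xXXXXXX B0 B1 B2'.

Sextets: 6=58, L=11, s=44, b=27
24-bit: (58<<18) | (11<<12) | (44<<6) | 27
      = 0xE80000 | 0x00B000 | 0x000B00 | 0x00001B
      = 0xE8BB1B
Bytes: (v>>16)&0xFF=E8, (v>>8)&0xFF=BB, v&0xFF=1B

Answer: 0xE8BB1B E8 BB 1B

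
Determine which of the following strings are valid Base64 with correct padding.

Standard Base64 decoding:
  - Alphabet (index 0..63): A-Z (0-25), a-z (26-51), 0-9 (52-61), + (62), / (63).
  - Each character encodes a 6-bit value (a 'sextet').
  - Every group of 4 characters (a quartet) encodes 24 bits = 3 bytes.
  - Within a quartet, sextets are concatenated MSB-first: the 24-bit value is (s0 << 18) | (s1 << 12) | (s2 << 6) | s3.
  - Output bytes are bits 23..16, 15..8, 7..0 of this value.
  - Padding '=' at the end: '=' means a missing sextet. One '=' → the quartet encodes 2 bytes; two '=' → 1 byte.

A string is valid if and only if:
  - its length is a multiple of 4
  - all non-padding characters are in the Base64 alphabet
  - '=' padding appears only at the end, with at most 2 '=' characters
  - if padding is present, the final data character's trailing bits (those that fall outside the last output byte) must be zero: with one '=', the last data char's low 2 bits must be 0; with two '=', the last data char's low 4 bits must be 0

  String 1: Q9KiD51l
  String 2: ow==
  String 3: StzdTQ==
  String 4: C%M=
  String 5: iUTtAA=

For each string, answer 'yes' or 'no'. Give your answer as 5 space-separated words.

String 1: 'Q9KiD51l' → valid
String 2: 'ow==' → valid
String 3: 'StzdTQ==' → valid
String 4: 'C%M=' → invalid (bad char(s): ['%'])
String 5: 'iUTtAA=' → invalid (len=7 not mult of 4)

Answer: yes yes yes no no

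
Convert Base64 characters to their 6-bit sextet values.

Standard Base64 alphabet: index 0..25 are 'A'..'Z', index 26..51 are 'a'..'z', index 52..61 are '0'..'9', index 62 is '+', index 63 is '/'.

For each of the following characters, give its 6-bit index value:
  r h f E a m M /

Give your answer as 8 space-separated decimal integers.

Answer: 43 33 31 4 26 38 12 63

Derivation:
'r': a..z range, 26 + ord('r') − ord('a') = 43
'h': a..z range, 26 + ord('h') − ord('a') = 33
'f': a..z range, 26 + ord('f') − ord('a') = 31
'E': A..Z range, ord('E') − ord('A') = 4
'a': a..z range, 26 + ord('a') − ord('a') = 26
'm': a..z range, 26 + ord('m') − ord('a') = 38
'M': A..Z range, ord('M') − ord('A') = 12
'/': index 63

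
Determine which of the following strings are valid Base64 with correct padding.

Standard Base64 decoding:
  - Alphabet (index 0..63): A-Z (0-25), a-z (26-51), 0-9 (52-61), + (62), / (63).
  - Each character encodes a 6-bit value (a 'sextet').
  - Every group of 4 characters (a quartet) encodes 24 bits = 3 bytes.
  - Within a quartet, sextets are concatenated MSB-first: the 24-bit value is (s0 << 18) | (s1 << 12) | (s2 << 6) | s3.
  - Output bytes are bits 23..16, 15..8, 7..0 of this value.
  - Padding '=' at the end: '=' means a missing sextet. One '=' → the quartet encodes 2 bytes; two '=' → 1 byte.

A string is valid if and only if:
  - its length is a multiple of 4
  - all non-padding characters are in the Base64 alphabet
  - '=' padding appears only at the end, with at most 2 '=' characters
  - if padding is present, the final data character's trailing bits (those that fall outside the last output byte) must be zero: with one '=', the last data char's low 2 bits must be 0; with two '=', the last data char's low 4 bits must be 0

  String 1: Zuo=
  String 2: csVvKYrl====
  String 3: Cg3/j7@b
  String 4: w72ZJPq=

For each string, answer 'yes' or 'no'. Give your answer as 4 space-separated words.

String 1: 'Zuo=' → valid
String 2: 'csVvKYrl====' → invalid (4 pad chars (max 2))
String 3: 'Cg3/j7@b' → invalid (bad char(s): ['@'])
String 4: 'w72ZJPq=' → invalid (bad trailing bits)

Answer: yes no no no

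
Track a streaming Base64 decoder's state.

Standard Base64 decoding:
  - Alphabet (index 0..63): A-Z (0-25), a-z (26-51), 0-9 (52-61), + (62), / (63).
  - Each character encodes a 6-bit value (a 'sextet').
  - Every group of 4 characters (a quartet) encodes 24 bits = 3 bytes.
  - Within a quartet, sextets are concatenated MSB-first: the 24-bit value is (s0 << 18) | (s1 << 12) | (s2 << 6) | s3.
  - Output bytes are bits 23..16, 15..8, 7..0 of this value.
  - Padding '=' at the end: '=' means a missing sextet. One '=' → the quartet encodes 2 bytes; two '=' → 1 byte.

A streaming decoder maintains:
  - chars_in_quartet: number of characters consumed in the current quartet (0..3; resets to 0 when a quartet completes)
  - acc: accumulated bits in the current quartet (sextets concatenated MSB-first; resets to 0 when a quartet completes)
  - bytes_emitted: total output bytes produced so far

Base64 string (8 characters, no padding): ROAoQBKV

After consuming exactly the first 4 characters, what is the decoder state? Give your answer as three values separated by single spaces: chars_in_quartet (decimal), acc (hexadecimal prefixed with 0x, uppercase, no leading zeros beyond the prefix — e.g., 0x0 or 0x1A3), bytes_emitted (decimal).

Answer: 0 0x0 3

Derivation:
After char 0 ('R'=17): chars_in_quartet=1 acc=0x11 bytes_emitted=0
After char 1 ('O'=14): chars_in_quartet=2 acc=0x44E bytes_emitted=0
After char 2 ('A'=0): chars_in_quartet=3 acc=0x11380 bytes_emitted=0
After char 3 ('o'=40): chars_in_quartet=4 acc=0x44E028 -> emit 44 E0 28, reset; bytes_emitted=3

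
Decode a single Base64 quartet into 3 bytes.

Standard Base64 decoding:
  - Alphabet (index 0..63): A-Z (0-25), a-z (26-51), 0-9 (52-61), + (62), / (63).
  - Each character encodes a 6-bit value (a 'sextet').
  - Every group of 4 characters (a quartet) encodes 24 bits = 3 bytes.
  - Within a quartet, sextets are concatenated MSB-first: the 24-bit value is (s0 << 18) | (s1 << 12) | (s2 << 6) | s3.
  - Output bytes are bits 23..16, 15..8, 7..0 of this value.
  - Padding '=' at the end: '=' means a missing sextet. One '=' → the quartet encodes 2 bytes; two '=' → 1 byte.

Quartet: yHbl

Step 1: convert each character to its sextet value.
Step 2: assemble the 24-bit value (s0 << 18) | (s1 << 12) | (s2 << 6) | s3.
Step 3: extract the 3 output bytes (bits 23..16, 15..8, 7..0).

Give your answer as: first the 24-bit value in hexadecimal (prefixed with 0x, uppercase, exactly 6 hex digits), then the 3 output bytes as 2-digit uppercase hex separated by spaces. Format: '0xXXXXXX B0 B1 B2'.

Sextets: y=50, H=7, b=27, l=37
24-bit: (50<<18) | (7<<12) | (27<<6) | 37
      = 0xC80000 | 0x007000 | 0x0006C0 | 0x000025
      = 0xC876E5
Bytes: (v>>16)&0xFF=C8, (v>>8)&0xFF=76, v&0xFF=E5

Answer: 0xC876E5 C8 76 E5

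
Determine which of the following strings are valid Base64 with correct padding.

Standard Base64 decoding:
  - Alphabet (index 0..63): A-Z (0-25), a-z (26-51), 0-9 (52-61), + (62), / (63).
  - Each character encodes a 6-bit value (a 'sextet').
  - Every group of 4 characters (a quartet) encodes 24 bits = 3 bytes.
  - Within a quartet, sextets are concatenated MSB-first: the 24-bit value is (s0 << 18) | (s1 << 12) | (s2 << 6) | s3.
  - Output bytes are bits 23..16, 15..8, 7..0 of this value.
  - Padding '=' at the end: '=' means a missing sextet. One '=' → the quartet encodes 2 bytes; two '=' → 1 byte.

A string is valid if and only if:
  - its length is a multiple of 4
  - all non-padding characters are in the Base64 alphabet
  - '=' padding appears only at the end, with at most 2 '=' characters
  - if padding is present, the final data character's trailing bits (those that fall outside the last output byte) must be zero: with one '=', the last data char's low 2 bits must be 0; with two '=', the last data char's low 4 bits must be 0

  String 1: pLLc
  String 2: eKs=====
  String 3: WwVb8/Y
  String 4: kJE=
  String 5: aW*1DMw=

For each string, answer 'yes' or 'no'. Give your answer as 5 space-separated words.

Answer: yes no no yes no

Derivation:
String 1: 'pLLc' → valid
String 2: 'eKs=====' → invalid (5 pad chars (max 2))
String 3: 'WwVb8/Y' → invalid (len=7 not mult of 4)
String 4: 'kJE=' → valid
String 5: 'aW*1DMw=' → invalid (bad char(s): ['*'])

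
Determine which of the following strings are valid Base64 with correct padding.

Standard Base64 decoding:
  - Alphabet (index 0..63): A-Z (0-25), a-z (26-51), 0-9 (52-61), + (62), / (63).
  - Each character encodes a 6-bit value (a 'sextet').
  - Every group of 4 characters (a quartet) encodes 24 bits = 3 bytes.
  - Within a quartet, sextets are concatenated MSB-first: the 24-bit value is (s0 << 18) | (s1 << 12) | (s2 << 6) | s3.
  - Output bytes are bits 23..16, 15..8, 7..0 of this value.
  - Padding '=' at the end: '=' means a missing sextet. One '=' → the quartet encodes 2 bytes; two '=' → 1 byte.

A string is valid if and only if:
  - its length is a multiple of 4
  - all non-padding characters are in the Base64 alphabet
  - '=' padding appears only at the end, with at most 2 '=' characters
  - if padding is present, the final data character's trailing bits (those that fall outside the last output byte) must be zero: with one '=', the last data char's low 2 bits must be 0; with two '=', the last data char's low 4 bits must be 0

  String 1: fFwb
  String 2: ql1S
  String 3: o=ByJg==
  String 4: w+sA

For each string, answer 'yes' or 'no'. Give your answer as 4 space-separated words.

String 1: 'fFwb' → valid
String 2: 'ql1S' → valid
String 3: 'o=ByJg==' → invalid (bad char(s): ['=']; '=' in middle)
String 4: 'w+sA' → valid

Answer: yes yes no yes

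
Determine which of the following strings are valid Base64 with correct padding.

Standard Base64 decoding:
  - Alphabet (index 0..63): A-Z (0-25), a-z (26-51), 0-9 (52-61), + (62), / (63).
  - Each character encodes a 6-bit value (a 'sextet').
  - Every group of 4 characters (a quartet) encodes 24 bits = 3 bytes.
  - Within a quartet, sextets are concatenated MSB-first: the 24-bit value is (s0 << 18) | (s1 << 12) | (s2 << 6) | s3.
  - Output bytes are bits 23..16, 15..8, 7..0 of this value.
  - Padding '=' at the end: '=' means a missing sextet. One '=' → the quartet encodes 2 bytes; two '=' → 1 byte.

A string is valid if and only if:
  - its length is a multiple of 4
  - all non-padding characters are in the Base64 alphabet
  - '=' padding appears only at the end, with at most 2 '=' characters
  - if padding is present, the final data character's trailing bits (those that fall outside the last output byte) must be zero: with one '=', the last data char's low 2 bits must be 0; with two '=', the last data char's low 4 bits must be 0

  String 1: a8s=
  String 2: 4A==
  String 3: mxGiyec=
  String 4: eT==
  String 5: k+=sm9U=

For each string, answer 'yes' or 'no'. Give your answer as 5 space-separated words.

Answer: yes yes yes no no

Derivation:
String 1: 'a8s=' → valid
String 2: '4A==' → valid
String 3: 'mxGiyec=' → valid
String 4: 'eT==' → invalid (bad trailing bits)
String 5: 'k+=sm9U=' → invalid (bad char(s): ['=']; '=' in middle)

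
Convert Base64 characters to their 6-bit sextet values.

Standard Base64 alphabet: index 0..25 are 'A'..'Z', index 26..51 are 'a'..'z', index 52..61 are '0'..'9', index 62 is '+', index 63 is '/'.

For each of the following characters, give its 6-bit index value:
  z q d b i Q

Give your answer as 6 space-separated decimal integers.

Answer: 51 42 29 27 34 16

Derivation:
'z': a..z range, 26 + ord('z') − ord('a') = 51
'q': a..z range, 26 + ord('q') − ord('a') = 42
'd': a..z range, 26 + ord('d') − ord('a') = 29
'b': a..z range, 26 + ord('b') − ord('a') = 27
'i': a..z range, 26 + ord('i') − ord('a') = 34
'Q': A..Z range, ord('Q') − ord('A') = 16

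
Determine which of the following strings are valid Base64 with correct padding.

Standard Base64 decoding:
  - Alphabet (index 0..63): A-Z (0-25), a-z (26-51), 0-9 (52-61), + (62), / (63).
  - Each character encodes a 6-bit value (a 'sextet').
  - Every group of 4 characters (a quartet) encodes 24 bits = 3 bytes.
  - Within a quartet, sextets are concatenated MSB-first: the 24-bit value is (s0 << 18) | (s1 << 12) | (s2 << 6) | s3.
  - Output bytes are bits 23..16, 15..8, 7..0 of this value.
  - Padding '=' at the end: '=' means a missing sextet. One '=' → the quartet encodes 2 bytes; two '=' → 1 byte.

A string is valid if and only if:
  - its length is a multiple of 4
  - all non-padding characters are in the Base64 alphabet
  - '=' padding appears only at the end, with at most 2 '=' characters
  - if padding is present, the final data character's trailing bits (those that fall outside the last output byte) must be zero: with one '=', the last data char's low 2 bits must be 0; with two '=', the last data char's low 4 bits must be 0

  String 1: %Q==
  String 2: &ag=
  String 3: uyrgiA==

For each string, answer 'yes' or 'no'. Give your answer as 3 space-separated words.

Answer: no no yes

Derivation:
String 1: '%Q==' → invalid (bad char(s): ['%'])
String 2: '&ag=' → invalid (bad char(s): ['&'])
String 3: 'uyrgiA==' → valid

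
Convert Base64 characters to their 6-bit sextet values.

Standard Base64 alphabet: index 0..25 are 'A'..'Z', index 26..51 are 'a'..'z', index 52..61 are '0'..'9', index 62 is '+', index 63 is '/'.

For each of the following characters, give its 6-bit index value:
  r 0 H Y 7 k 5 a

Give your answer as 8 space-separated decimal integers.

Answer: 43 52 7 24 59 36 57 26

Derivation:
'r': a..z range, 26 + ord('r') − ord('a') = 43
'0': 0..9 range, 52 + ord('0') − ord('0') = 52
'H': A..Z range, ord('H') − ord('A') = 7
'Y': A..Z range, ord('Y') − ord('A') = 24
'7': 0..9 range, 52 + ord('7') − ord('0') = 59
'k': a..z range, 26 + ord('k') − ord('a') = 36
'5': 0..9 range, 52 + ord('5') − ord('0') = 57
'a': a..z range, 26 + ord('a') − ord('a') = 26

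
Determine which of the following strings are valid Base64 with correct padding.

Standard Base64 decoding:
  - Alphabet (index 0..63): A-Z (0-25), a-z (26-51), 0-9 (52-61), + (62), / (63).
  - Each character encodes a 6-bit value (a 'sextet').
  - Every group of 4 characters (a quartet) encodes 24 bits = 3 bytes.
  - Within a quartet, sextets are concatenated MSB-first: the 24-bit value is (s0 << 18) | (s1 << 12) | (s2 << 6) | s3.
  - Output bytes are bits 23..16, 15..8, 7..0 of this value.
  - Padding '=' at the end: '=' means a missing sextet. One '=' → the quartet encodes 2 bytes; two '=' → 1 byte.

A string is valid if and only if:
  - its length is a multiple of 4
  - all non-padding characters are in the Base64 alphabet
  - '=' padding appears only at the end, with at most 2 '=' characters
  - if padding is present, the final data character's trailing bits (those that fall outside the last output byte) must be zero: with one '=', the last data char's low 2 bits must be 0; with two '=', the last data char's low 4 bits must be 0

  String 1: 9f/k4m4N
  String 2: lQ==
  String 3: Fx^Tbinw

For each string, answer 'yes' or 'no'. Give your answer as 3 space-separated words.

String 1: '9f/k4m4N' → valid
String 2: 'lQ==' → valid
String 3: 'Fx^Tbinw' → invalid (bad char(s): ['^'])

Answer: yes yes no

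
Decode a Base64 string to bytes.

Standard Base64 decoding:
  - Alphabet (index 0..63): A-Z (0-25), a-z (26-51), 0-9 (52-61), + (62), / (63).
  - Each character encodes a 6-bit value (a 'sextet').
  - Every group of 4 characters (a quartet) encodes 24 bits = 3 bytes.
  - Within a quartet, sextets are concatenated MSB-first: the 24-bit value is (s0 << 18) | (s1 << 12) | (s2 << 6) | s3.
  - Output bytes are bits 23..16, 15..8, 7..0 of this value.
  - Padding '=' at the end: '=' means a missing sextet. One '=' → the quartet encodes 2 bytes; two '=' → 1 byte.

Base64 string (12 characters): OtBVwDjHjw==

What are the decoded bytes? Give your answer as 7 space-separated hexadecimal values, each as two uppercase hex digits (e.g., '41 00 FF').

Answer: 3A D0 55 C0 38 C7 8F

Derivation:
After char 0 ('O'=14): chars_in_quartet=1 acc=0xE bytes_emitted=0
After char 1 ('t'=45): chars_in_quartet=2 acc=0x3AD bytes_emitted=0
After char 2 ('B'=1): chars_in_quartet=3 acc=0xEB41 bytes_emitted=0
After char 3 ('V'=21): chars_in_quartet=4 acc=0x3AD055 -> emit 3A D0 55, reset; bytes_emitted=3
After char 4 ('w'=48): chars_in_quartet=1 acc=0x30 bytes_emitted=3
After char 5 ('D'=3): chars_in_quartet=2 acc=0xC03 bytes_emitted=3
After char 6 ('j'=35): chars_in_quartet=3 acc=0x300E3 bytes_emitted=3
After char 7 ('H'=7): chars_in_quartet=4 acc=0xC038C7 -> emit C0 38 C7, reset; bytes_emitted=6
After char 8 ('j'=35): chars_in_quartet=1 acc=0x23 bytes_emitted=6
After char 9 ('w'=48): chars_in_quartet=2 acc=0x8F0 bytes_emitted=6
Padding '==': partial quartet acc=0x8F0 -> emit 8F; bytes_emitted=7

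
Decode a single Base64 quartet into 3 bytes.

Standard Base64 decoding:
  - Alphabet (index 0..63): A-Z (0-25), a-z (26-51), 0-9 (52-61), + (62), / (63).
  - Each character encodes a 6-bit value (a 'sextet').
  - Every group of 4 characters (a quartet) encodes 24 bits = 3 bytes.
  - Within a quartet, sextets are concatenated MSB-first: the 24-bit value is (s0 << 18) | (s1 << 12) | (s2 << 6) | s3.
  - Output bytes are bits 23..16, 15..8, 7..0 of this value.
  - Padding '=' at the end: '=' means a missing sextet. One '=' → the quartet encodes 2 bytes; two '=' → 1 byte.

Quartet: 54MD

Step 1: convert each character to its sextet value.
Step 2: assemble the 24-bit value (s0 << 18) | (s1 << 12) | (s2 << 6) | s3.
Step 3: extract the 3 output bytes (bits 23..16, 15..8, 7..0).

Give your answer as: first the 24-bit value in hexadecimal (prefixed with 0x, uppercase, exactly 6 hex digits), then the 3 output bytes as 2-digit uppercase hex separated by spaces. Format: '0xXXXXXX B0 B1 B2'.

Answer: 0xE78303 E7 83 03

Derivation:
Sextets: 5=57, 4=56, M=12, D=3
24-bit: (57<<18) | (56<<12) | (12<<6) | 3
      = 0xE40000 | 0x038000 | 0x000300 | 0x000003
      = 0xE78303
Bytes: (v>>16)&0xFF=E7, (v>>8)&0xFF=83, v&0xFF=03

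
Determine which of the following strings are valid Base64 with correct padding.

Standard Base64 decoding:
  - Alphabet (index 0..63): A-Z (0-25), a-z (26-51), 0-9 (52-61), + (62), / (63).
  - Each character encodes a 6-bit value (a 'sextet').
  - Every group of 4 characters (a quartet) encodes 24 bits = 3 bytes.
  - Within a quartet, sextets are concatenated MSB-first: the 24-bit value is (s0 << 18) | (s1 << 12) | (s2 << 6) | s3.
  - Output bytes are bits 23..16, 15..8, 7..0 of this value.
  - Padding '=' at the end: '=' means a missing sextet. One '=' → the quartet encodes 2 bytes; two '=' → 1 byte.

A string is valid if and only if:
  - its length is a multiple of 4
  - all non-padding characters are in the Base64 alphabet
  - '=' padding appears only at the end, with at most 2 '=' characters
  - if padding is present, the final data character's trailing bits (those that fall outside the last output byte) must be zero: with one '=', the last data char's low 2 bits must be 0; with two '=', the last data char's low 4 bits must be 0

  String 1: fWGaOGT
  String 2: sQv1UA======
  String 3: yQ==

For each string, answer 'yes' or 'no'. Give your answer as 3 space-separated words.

Answer: no no yes

Derivation:
String 1: 'fWGaOGT' → invalid (len=7 not mult of 4)
String 2: 'sQv1UA======' → invalid (6 pad chars (max 2))
String 3: 'yQ==' → valid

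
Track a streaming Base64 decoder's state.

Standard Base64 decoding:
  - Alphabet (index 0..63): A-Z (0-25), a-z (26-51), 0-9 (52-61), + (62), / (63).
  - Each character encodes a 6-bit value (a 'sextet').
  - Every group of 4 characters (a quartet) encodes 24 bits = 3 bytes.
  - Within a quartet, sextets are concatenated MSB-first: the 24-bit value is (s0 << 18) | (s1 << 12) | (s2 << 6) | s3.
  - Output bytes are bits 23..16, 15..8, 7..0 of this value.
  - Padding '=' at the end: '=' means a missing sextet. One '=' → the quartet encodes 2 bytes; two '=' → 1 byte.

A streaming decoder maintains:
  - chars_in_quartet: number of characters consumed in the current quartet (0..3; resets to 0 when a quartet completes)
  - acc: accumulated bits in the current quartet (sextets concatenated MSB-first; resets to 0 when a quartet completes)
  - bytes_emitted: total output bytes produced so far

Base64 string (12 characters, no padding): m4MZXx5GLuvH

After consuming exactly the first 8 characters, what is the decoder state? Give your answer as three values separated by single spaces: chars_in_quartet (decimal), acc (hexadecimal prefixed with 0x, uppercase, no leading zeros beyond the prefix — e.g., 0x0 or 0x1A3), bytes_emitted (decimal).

Answer: 0 0x0 6

Derivation:
After char 0 ('m'=38): chars_in_quartet=1 acc=0x26 bytes_emitted=0
After char 1 ('4'=56): chars_in_quartet=2 acc=0x9B8 bytes_emitted=0
After char 2 ('M'=12): chars_in_quartet=3 acc=0x26E0C bytes_emitted=0
After char 3 ('Z'=25): chars_in_quartet=4 acc=0x9B8319 -> emit 9B 83 19, reset; bytes_emitted=3
After char 4 ('X'=23): chars_in_quartet=1 acc=0x17 bytes_emitted=3
After char 5 ('x'=49): chars_in_quartet=2 acc=0x5F1 bytes_emitted=3
After char 6 ('5'=57): chars_in_quartet=3 acc=0x17C79 bytes_emitted=3
After char 7 ('G'=6): chars_in_quartet=4 acc=0x5F1E46 -> emit 5F 1E 46, reset; bytes_emitted=6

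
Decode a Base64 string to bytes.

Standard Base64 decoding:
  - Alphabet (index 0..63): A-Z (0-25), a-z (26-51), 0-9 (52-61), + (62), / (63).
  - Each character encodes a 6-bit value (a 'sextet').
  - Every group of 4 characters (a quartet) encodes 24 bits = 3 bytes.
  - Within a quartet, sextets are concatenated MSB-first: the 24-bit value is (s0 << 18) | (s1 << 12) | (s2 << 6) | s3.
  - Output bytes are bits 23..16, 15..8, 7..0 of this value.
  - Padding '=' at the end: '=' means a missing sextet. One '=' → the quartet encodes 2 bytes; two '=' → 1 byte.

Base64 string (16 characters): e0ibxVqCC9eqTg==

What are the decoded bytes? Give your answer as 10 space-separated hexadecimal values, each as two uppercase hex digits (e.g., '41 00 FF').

Answer: 7B 48 9B C5 5A 82 0B D7 AA 4E

Derivation:
After char 0 ('e'=30): chars_in_quartet=1 acc=0x1E bytes_emitted=0
After char 1 ('0'=52): chars_in_quartet=2 acc=0x7B4 bytes_emitted=0
After char 2 ('i'=34): chars_in_quartet=3 acc=0x1ED22 bytes_emitted=0
After char 3 ('b'=27): chars_in_quartet=4 acc=0x7B489B -> emit 7B 48 9B, reset; bytes_emitted=3
After char 4 ('x'=49): chars_in_quartet=1 acc=0x31 bytes_emitted=3
After char 5 ('V'=21): chars_in_quartet=2 acc=0xC55 bytes_emitted=3
After char 6 ('q'=42): chars_in_quartet=3 acc=0x3156A bytes_emitted=3
After char 7 ('C'=2): chars_in_quartet=4 acc=0xC55A82 -> emit C5 5A 82, reset; bytes_emitted=6
After char 8 ('C'=2): chars_in_quartet=1 acc=0x2 bytes_emitted=6
After char 9 ('9'=61): chars_in_quartet=2 acc=0xBD bytes_emitted=6
After char 10 ('e'=30): chars_in_quartet=3 acc=0x2F5E bytes_emitted=6
After char 11 ('q'=42): chars_in_quartet=4 acc=0xBD7AA -> emit 0B D7 AA, reset; bytes_emitted=9
After char 12 ('T'=19): chars_in_quartet=1 acc=0x13 bytes_emitted=9
After char 13 ('g'=32): chars_in_quartet=2 acc=0x4E0 bytes_emitted=9
Padding '==': partial quartet acc=0x4E0 -> emit 4E; bytes_emitted=10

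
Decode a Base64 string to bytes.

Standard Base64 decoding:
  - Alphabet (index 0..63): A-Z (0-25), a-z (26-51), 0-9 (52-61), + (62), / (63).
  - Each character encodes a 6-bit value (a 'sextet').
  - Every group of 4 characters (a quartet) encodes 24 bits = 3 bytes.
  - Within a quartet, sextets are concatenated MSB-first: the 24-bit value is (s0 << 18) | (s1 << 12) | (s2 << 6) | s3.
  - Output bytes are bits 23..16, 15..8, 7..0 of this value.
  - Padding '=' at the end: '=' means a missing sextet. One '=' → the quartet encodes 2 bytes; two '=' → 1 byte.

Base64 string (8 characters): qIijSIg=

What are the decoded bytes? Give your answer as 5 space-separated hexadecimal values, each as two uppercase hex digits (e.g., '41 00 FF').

After char 0 ('q'=42): chars_in_quartet=1 acc=0x2A bytes_emitted=0
After char 1 ('I'=8): chars_in_quartet=2 acc=0xA88 bytes_emitted=0
After char 2 ('i'=34): chars_in_quartet=3 acc=0x2A222 bytes_emitted=0
After char 3 ('j'=35): chars_in_quartet=4 acc=0xA888A3 -> emit A8 88 A3, reset; bytes_emitted=3
After char 4 ('S'=18): chars_in_quartet=1 acc=0x12 bytes_emitted=3
After char 5 ('I'=8): chars_in_quartet=2 acc=0x488 bytes_emitted=3
After char 6 ('g'=32): chars_in_quartet=3 acc=0x12220 bytes_emitted=3
Padding '=': partial quartet acc=0x12220 -> emit 48 88; bytes_emitted=5

Answer: A8 88 A3 48 88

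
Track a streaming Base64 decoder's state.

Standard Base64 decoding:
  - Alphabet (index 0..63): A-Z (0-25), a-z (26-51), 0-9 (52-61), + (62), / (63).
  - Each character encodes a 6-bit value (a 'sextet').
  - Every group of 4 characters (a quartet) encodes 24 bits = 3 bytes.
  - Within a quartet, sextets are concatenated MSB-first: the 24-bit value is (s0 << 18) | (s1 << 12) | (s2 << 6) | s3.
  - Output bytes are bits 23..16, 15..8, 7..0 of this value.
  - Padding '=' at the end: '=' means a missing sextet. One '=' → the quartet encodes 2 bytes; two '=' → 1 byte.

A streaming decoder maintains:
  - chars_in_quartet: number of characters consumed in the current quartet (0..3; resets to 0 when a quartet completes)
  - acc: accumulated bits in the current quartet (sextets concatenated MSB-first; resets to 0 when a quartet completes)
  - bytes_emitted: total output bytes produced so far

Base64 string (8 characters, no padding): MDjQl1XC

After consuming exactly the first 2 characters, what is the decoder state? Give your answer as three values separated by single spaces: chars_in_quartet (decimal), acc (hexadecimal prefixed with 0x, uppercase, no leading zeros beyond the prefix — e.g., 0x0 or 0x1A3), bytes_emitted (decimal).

Answer: 2 0x303 0

Derivation:
After char 0 ('M'=12): chars_in_quartet=1 acc=0xC bytes_emitted=0
After char 1 ('D'=3): chars_in_quartet=2 acc=0x303 bytes_emitted=0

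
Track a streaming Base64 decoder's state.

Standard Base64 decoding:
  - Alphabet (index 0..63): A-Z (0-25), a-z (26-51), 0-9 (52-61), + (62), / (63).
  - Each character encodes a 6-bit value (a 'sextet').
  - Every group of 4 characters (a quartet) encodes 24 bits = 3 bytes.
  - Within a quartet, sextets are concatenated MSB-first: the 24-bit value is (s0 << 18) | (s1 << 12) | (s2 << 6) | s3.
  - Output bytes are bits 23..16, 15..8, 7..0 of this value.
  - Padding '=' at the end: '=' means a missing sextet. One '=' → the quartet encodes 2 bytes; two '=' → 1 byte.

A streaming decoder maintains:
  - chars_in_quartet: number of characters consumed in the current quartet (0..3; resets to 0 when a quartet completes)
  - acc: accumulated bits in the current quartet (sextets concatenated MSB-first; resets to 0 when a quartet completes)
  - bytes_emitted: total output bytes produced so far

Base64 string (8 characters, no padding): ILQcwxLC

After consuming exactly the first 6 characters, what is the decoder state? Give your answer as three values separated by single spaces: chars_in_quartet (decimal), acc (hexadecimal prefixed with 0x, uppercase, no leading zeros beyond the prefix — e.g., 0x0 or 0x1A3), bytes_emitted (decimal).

After char 0 ('I'=8): chars_in_quartet=1 acc=0x8 bytes_emitted=0
After char 1 ('L'=11): chars_in_quartet=2 acc=0x20B bytes_emitted=0
After char 2 ('Q'=16): chars_in_quartet=3 acc=0x82D0 bytes_emitted=0
After char 3 ('c'=28): chars_in_quartet=4 acc=0x20B41C -> emit 20 B4 1C, reset; bytes_emitted=3
After char 4 ('w'=48): chars_in_quartet=1 acc=0x30 bytes_emitted=3
After char 5 ('x'=49): chars_in_quartet=2 acc=0xC31 bytes_emitted=3

Answer: 2 0xC31 3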